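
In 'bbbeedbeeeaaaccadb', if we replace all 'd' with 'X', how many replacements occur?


re.sub('d', 'X', text) replaces every occurrence of 'd' with 'X'.
Text: 'bbbeedbeeeaaaccadb'
Scanning for 'd':
  pos 5: 'd' -> replacement #1
  pos 16: 'd' -> replacement #2
Total replacements: 2

2


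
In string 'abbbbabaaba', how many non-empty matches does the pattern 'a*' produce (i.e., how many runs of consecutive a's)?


Pattern 'a*' matches zero or more a's. We want non-empty runs of consecutive a's.
String: 'abbbbabaaba'
Walking through the string to find runs of a's:
  Run 1: positions 0-0 -> 'a'
  Run 2: positions 5-5 -> 'a'
  Run 3: positions 7-8 -> 'aa'
  Run 4: positions 10-10 -> 'a'
Non-empty runs found: ['a', 'a', 'aa', 'a']
Count: 4

4


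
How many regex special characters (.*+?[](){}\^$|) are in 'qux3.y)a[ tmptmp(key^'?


Regex special characters are: . * + ? [ ] ( ) { } \ ^ $ |
Scanning 'qux3.y)a[ tmptmp(key^':
  pos 4: '.' -> SPECIAL
  pos 6: ')' -> SPECIAL
  pos 8: '[' -> SPECIAL
  pos 16: '(' -> SPECIAL
  pos 20: '^' -> SPECIAL
Special chars found: ['.', ')', '[', '(', '^']
Total: 5

5


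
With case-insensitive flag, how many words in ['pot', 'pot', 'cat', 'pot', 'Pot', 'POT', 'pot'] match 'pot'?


Case-insensitive matching: compare each word's lowercase form to 'pot'.
  'pot' -> lower='pot' -> MATCH
  'pot' -> lower='pot' -> MATCH
  'cat' -> lower='cat' -> no
  'pot' -> lower='pot' -> MATCH
  'Pot' -> lower='pot' -> MATCH
  'POT' -> lower='pot' -> MATCH
  'pot' -> lower='pot' -> MATCH
Matches: ['pot', 'pot', 'pot', 'Pot', 'POT', 'pot']
Count: 6

6


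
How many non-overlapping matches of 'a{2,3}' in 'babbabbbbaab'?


Pattern 'a{2,3}' matches between 2 and 3 consecutive a's (greedy).
String: 'babbabbbbaab'
Finding runs of a's and applying greedy matching:
  Run at pos 1: 'a' (length 1)
  Run at pos 4: 'a' (length 1)
  Run at pos 9: 'aa' (length 2)
Matches: ['aa']
Count: 1

1


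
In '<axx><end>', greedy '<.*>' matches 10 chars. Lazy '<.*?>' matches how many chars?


Greedy '<.*>' tries to match as MUCH as possible.
Lazy '<.*?>' tries to match as LITTLE as possible.

String: '<axx><end>'
Greedy '<.*>' starts at first '<' and extends to the LAST '>': '<axx><end>' (10 chars)
Lazy '<.*?>' starts at first '<' and stops at the FIRST '>': '<axx>' (5 chars)

5


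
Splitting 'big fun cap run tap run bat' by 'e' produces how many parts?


Splitting by 'e' breaks the string at each occurrence of the separator.
Text: 'big fun cap run tap run bat'
Parts after split:
  Part 1: 'big fun cap run tap run bat'
Total parts: 1

1


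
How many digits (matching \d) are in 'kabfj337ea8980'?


\d matches any digit 0-9.
Scanning 'kabfj337ea8980':
  pos 5: '3' -> DIGIT
  pos 6: '3' -> DIGIT
  pos 7: '7' -> DIGIT
  pos 10: '8' -> DIGIT
  pos 11: '9' -> DIGIT
  pos 12: '8' -> DIGIT
  pos 13: '0' -> DIGIT
Digits found: ['3', '3', '7', '8', '9', '8', '0']
Total: 7

7


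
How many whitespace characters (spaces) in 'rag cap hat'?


\s matches whitespace characters (spaces, tabs, etc.).
Text: 'rag cap hat'
This text has 3 words separated by spaces.
Number of spaces = number of words - 1 = 3 - 1 = 2

2


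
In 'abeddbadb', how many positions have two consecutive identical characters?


Looking for consecutive identical characters in 'abeddbadb':
  pos 0-1: 'a' vs 'b' -> different
  pos 1-2: 'b' vs 'e' -> different
  pos 2-3: 'e' vs 'd' -> different
  pos 3-4: 'd' vs 'd' -> MATCH ('dd')
  pos 4-5: 'd' vs 'b' -> different
  pos 5-6: 'b' vs 'a' -> different
  pos 6-7: 'a' vs 'd' -> different
  pos 7-8: 'd' vs 'b' -> different
Consecutive identical pairs: ['dd']
Count: 1

1


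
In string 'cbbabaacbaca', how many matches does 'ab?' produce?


Pattern 'ab?' matches 'a' optionally followed by 'b'.
String: 'cbbabaacbaca'
Scanning left to right for 'a' then checking next char:
  Match 1: 'ab' (a followed by b)
  Match 2: 'a' (a not followed by b)
  Match 3: 'a' (a not followed by b)
  Match 4: 'a' (a not followed by b)
  Match 5: 'a' (a not followed by b)
Total matches: 5

5


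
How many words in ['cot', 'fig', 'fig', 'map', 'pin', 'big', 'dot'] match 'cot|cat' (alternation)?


Alternation 'cot|cat' matches either 'cot' or 'cat'.
Checking each word:
  'cot' -> MATCH
  'fig' -> no
  'fig' -> no
  'map' -> no
  'pin' -> no
  'big' -> no
  'dot' -> no
Matches: ['cot']
Count: 1

1


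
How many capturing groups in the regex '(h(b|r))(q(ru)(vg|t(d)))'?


To count capturing groups, count each '(' that starts a group.
Pattern: '(h(b|r))(q(ru)(vg|t(d)))'
Walking through the pattern:
  Position 0: '(' -> group #1
  Position 2: '(' -> group #2
  Position 8: '(' -> group #3
  Position 10: '(' -> group #4
  Position 14: '(' -> group #5
  Position 19: '(' -> group #6
Total capturing groups: 6

6


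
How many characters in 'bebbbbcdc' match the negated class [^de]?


Negated class [^de] matches any char NOT in {d, e}
Scanning 'bebbbbcdc':
  pos 0: 'b' -> MATCH
  pos 1: 'e' -> no (excluded)
  pos 2: 'b' -> MATCH
  pos 3: 'b' -> MATCH
  pos 4: 'b' -> MATCH
  pos 5: 'b' -> MATCH
  pos 6: 'c' -> MATCH
  pos 7: 'd' -> no (excluded)
  pos 8: 'c' -> MATCH
Total matches: 7

7


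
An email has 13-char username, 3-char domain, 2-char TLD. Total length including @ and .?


An email address has format: username@domain.tld
Username length: 13
'@' character: 1
Domain length: 3
'.' character: 1
TLD length: 2
Total = 13 + 1 + 3 + 1 + 2 = 20

20


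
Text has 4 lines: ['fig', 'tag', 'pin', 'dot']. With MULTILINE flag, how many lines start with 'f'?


With MULTILINE flag, ^ matches the start of each line.
Lines: ['fig', 'tag', 'pin', 'dot']
Checking which lines start with 'f':
  Line 1: 'fig' -> MATCH
  Line 2: 'tag' -> no
  Line 3: 'pin' -> no
  Line 4: 'dot' -> no
Matching lines: ['fig']
Count: 1

1


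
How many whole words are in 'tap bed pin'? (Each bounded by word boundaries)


Word boundaries (\b) mark the start/end of each word.
Text: 'tap bed pin'
Splitting by whitespace:
  Word 1: 'tap'
  Word 2: 'bed'
  Word 3: 'pin'
Total whole words: 3

3


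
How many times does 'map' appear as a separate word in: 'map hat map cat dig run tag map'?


Scanning each word for exact match 'map':
  Word 1: 'map' -> MATCH
  Word 2: 'hat' -> no
  Word 3: 'map' -> MATCH
  Word 4: 'cat' -> no
  Word 5: 'dig' -> no
  Word 6: 'run' -> no
  Word 7: 'tag' -> no
  Word 8: 'map' -> MATCH
Total matches: 3

3


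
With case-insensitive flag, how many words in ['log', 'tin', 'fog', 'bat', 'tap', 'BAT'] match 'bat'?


Case-insensitive matching: compare each word's lowercase form to 'bat'.
  'log' -> lower='log' -> no
  'tin' -> lower='tin' -> no
  'fog' -> lower='fog' -> no
  'bat' -> lower='bat' -> MATCH
  'tap' -> lower='tap' -> no
  'BAT' -> lower='bat' -> MATCH
Matches: ['bat', 'BAT']
Count: 2

2


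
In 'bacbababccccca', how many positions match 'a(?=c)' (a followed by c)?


Lookahead 'a(?=c)' matches 'a' only when followed by 'c'.
String: 'bacbababccccca'
Checking each position where char is 'a':
  pos 1: 'a' -> MATCH (next='c')
  pos 4: 'a' -> no (next='b')
  pos 6: 'a' -> no (next='b')
Matching positions: [1]
Count: 1

1


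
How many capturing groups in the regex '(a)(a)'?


To count capturing groups, count each '(' that starts a group.
Pattern: '(a)(a)'
Walking through the pattern:
  Position 0: '(' -> group #1
  Position 3: '(' -> group #2
Total capturing groups: 2

2


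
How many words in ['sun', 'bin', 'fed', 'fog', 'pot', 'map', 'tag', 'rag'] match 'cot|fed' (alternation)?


Alternation 'cot|fed' matches either 'cot' or 'fed'.
Checking each word:
  'sun' -> no
  'bin' -> no
  'fed' -> MATCH
  'fog' -> no
  'pot' -> no
  'map' -> no
  'tag' -> no
  'rag' -> no
Matches: ['fed']
Count: 1

1


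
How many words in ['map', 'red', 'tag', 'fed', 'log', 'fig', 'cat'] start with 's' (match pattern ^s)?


Pattern ^s anchors to start of word. Check which words begin with 's':
  'map' -> no
  'red' -> no
  'tag' -> no
  'fed' -> no
  'log' -> no
  'fig' -> no
  'cat' -> no
Matching words: []
Count: 0

0


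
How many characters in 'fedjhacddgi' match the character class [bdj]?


Character class [bdj] matches any of: {b, d, j}
Scanning string 'fedjhacddgi' character by character:
  pos 0: 'f' -> no
  pos 1: 'e' -> no
  pos 2: 'd' -> MATCH
  pos 3: 'j' -> MATCH
  pos 4: 'h' -> no
  pos 5: 'a' -> no
  pos 6: 'c' -> no
  pos 7: 'd' -> MATCH
  pos 8: 'd' -> MATCH
  pos 9: 'g' -> no
  pos 10: 'i' -> no
Total matches: 4

4


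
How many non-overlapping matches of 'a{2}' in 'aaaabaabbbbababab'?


Pattern 'a{2}' matches exactly 2 consecutive a's (greedy, non-overlapping).
String: 'aaaabaabbbbababab'
Scanning for runs of a's:
  Run at pos 0: 'aaaa' (length 4) -> 2 match(es)
  Run at pos 5: 'aa' (length 2) -> 1 match(es)
  Run at pos 11: 'a' (length 1) -> 0 match(es)
  Run at pos 13: 'a' (length 1) -> 0 match(es)
  Run at pos 15: 'a' (length 1) -> 0 match(es)
Matches found: ['aa', 'aa', 'aa']
Total: 3

3


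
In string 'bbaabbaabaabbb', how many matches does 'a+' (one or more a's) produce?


Pattern 'a+' matches one or more consecutive a's.
String: 'bbaabbaabaabbb'
Scanning for runs of a:
  Match 1: 'aa' (length 2)
  Match 2: 'aa' (length 2)
  Match 3: 'aa' (length 2)
Total matches: 3

3


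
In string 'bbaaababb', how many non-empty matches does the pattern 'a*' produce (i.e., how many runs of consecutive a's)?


Pattern 'a*' matches zero or more a's. We want non-empty runs of consecutive a's.
String: 'bbaaababb'
Walking through the string to find runs of a's:
  Run 1: positions 2-4 -> 'aaa'
  Run 2: positions 6-6 -> 'a'
Non-empty runs found: ['aaa', 'a']
Count: 2

2


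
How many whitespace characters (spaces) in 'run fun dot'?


\s matches whitespace characters (spaces, tabs, etc.).
Text: 'run fun dot'
This text has 3 words separated by spaces.
Number of spaces = number of words - 1 = 3 - 1 = 2

2


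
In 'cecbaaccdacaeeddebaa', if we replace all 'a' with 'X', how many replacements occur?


re.sub('a', 'X', text) replaces every occurrence of 'a' with 'X'.
Text: 'cecbaaccdacaeeddebaa'
Scanning for 'a':
  pos 4: 'a' -> replacement #1
  pos 5: 'a' -> replacement #2
  pos 9: 'a' -> replacement #3
  pos 11: 'a' -> replacement #4
  pos 18: 'a' -> replacement #5
  pos 19: 'a' -> replacement #6
Total replacements: 6

6


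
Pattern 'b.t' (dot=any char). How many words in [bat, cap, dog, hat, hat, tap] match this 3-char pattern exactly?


Pattern 'b.t' means: starts with 'b', any single char, ends with 't'.
Checking each word (must be exactly 3 chars):
  'bat' (len=3): MATCH
  'cap' (len=3): no
  'dog' (len=3): no
  'hat' (len=3): no
  'hat' (len=3): no
  'tap' (len=3): no
Matching words: ['bat']
Total: 1

1


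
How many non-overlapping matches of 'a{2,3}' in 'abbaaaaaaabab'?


Pattern 'a{2,3}' matches between 2 and 3 consecutive a's (greedy).
String: 'abbaaaaaaabab'
Finding runs of a's and applying greedy matching:
  Run at pos 0: 'a' (length 1)
  Run at pos 3: 'aaaaaaa' (length 7)
  Run at pos 11: 'a' (length 1)
Matches: ['aaa', 'aaa']
Count: 2

2


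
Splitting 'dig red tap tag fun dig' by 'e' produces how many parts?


Splitting by 'e' breaks the string at each occurrence of the separator.
Text: 'dig red tap tag fun dig'
Parts after split:
  Part 1: 'dig r'
  Part 2: 'd tap tag fun dig'
Total parts: 2

2


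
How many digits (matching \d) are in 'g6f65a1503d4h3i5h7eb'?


\d matches any digit 0-9.
Scanning 'g6f65a1503d4h3i5h7eb':
  pos 1: '6' -> DIGIT
  pos 3: '6' -> DIGIT
  pos 4: '5' -> DIGIT
  pos 6: '1' -> DIGIT
  pos 7: '5' -> DIGIT
  pos 8: '0' -> DIGIT
  pos 9: '3' -> DIGIT
  pos 11: '4' -> DIGIT
  pos 13: '3' -> DIGIT
  pos 15: '5' -> DIGIT
  pos 17: '7' -> DIGIT
Digits found: ['6', '6', '5', '1', '5', '0', '3', '4', '3', '5', '7']
Total: 11

11


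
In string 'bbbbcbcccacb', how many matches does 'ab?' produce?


Pattern 'ab?' matches 'a' optionally followed by 'b'.
String: 'bbbbcbcccacb'
Scanning left to right for 'a' then checking next char:
  Match 1: 'a' (a not followed by b)
Total matches: 1

1


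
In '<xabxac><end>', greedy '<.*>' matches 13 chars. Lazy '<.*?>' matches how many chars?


Greedy '<.*>' tries to match as MUCH as possible.
Lazy '<.*?>' tries to match as LITTLE as possible.

String: '<xabxac><end>'
Greedy '<.*>' starts at first '<' and extends to the LAST '>': '<xabxac><end>' (13 chars)
Lazy '<.*?>' starts at first '<' and stops at the FIRST '>': '<xabxac>' (8 chars)

8


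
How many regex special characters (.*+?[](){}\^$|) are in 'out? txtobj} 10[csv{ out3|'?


Regex special characters are: . * + ? [ ] ( ) { } \ ^ $ |
Scanning 'out? txtobj} 10[csv{ out3|':
  pos 3: '?' -> SPECIAL
  pos 11: '}' -> SPECIAL
  pos 15: '[' -> SPECIAL
  pos 19: '{' -> SPECIAL
  pos 25: '|' -> SPECIAL
Special chars found: ['?', '}', '[', '{', '|']
Total: 5

5


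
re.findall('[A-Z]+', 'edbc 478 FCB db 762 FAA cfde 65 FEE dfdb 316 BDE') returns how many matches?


Pattern '[A-Z]+' finds one or more uppercase letters.
Text: 'edbc 478 FCB db 762 FAA cfde 65 FEE dfdb 316 BDE'
Scanning for matches:
  Match 1: 'FCB'
  Match 2: 'FAA'
  Match 3: 'FEE'
  Match 4: 'BDE'
Total matches: 4

4


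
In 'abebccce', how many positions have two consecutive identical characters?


Looking for consecutive identical characters in 'abebccce':
  pos 0-1: 'a' vs 'b' -> different
  pos 1-2: 'b' vs 'e' -> different
  pos 2-3: 'e' vs 'b' -> different
  pos 3-4: 'b' vs 'c' -> different
  pos 4-5: 'c' vs 'c' -> MATCH ('cc')
  pos 5-6: 'c' vs 'c' -> MATCH ('cc')
  pos 6-7: 'c' vs 'e' -> different
Consecutive identical pairs: ['cc', 'cc']
Count: 2

2


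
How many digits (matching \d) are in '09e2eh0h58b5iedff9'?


\d matches any digit 0-9.
Scanning '09e2eh0h58b5iedff9':
  pos 0: '0' -> DIGIT
  pos 1: '9' -> DIGIT
  pos 3: '2' -> DIGIT
  pos 6: '0' -> DIGIT
  pos 8: '5' -> DIGIT
  pos 9: '8' -> DIGIT
  pos 11: '5' -> DIGIT
  pos 17: '9' -> DIGIT
Digits found: ['0', '9', '2', '0', '5', '8', '5', '9']
Total: 8

8


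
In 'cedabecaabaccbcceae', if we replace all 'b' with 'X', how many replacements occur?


re.sub('b', 'X', text) replaces every occurrence of 'b' with 'X'.
Text: 'cedabecaabaccbcceae'
Scanning for 'b':
  pos 4: 'b' -> replacement #1
  pos 9: 'b' -> replacement #2
  pos 13: 'b' -> replacement #3
Total replacements: 3

3


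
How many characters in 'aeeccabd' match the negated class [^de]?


Negated class [^de] matches any char NOT in {d, e}
Scanning 'aeeccabd':
  pos 0: 'a' -> MATCH
  pos 1: 'e' -> no (excluded)
  pos 2: 'e' -> no (excluded)
  pos 3: 'c' -> MATCH
  pos 4: 'c' -> MATCH
  pos 5: 'a' -> MATCH
  pos 6: 'b' -> MATCH
  pos 7: 'd' -> no (excluded)
Total matches: 5

5


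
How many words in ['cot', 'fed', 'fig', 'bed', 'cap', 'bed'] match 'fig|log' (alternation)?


Alternation 'fig|log' matches either 'fig' or 'log'.
Checking each word:
  'cot' -> no
  'fed' -> no
  'fig' -> MATCH
  'bed' -> no
  'cap' -> no
  'bed' -> no
Matches: ['fig']
Count: 1

1


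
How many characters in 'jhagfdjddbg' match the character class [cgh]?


Character class [cgh] matches any of: {c, g, h}
Scanning string 'jhagfdjddbg' character by character:
  pos 0: 'j' -> no
  pos 1: 'h' -> MATCH
  pos 2: 'a' -> no
  pos 3: 'g' -> MATCH
  pos 4: 'f' -> no
  pos 5: 'd' -> no
  pos 6: 'j' -> no
  pos 7: 'd' -> no
  pos 8: 'd' -> no
  pos 9: 'b' -> no
  pos 10: 'g' -> MATCH
Total matches: 3

3


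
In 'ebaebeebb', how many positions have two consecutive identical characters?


Looking for consecutive identical characters in 'ebaebeebb':
  pos 0-1: 'e' vs 'b' -> different
  pos 1-2: 'b' vs 'a' -> different
  pos 2-3: 'a' vs 'e' -> different
  pos 3-4: 'e' vs 'b' -> different
  pos 4-5: 'b' vs 'e' -> different
  pos 5-6: 'e' vs 'e' -> MATCH ('ee')
  pos 6-7: 'e' vs 'b' -> different
  pos 7-8: 'b' vs 'b' -> MATCH ('bb')
Consecutive identical pairs: ['ee', 'bb']
Count: 2

2


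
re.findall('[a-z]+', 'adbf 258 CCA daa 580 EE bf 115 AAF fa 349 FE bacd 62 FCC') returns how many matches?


Pattern '[a-z]+' finds one or more lowercase letters.
Text: 'adbf 258 CCA daa 580 EE bf 115 AAF fa 349 FE bacd 62 FCC'
Scanning for matches:
  Match 1: 'adbf'
  Match 2: 'daa'
  Match 3: 'bf'
  Match 4: 'fa'
  Match 5: 'bacd'
Total matches: 5

5


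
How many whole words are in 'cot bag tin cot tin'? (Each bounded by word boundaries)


Word boundaries (\b) mark the start/end of each word.
Text: 'cot bag tin cot tin'
Splitting by whitespace:
  Word 1: 'cot'
  Word 2: 'bag'
  Word 3: 'tin'
  Word 4: 'cot'
  Word 5: 'tin'
Total whole words: 5

5


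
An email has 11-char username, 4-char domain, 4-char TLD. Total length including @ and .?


An email address has format: username@domain.tld
Username length: 11
'@' character: 1
Domain length: 4
'.' character: 1
TLD length: 4
Total = 11 + 1 + 4 + 1 + 4 = 21

21


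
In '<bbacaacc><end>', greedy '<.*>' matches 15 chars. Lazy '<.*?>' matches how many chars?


Greedy '<.*>' tries to match as MUCH as possible.
Lazy '<.*?>' tries to match as LITTLE as possible.

String: '<bbacaacc><end>'
Greedy '<.*>' starts at first '<' and extends to the LAST '>': '<bbacaacc><end>' (15 chars)
Lazy '<.*?>' starts at first '<' and stops at the FIRST '>': '<bbacaacc>' (10 chars)

10


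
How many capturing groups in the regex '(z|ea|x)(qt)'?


To count capturing groups, count each '(' that starts a group.
Pattern: '(z|ea|x)(qt)'
Walking through the pattern:
  Position 0: '(' -> group #1
  Position 8: '(' -> group #2
Total capturing groups: 2

2


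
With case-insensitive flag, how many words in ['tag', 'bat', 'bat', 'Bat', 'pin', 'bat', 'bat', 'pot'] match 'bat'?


Case-insensitive matching: compare each word's lowercase form to 'bat'.
  'tag' -> lower='tag' -> no
  'bat' -> lower='bat' -> MATCH
  'bat' -> lower='bat' -> MATCH
  'Bat' -> lower='bat' -> MATCH
  'pin' -> lower='pin' -> no
  'bat' -> lower='bat' -> MATCH
  'bat' -> lower='bat' -> MATCH
  'pot' -> lower='pot' -> no
Matches: ['bat', 'bat', 'Bat', 'bat', 'bat']
Count: 5

5


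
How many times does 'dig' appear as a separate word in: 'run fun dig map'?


Scanning each word for exact match 'dig':
  Word 1: 'run' -> no
  Word 2: 'fun' -> no
  Word 3: 'dig' -> MATCH
  Word 4: 'map' -> no
Total matches: 1

1


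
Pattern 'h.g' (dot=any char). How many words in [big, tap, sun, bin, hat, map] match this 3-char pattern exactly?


Pattern 'h.g' means: starts with 'h', any single char, ends with 'g'.
Checking each word (must be exactly 3 chars):
  'big' (len=3): no
  'tap' (len=3): no
  'sun' (len=3): no
  'bin' (len=3): no
  'hat' (len=3): no
  'map' (len=3): no
Matching words: []
Total: 0

0


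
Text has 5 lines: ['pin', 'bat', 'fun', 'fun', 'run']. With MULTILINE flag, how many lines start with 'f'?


With MULTILINE flag, ^ matches the start of each line.
Lines: ['pin', 'bat', 'fun', 'fun', 'run']
Checking which lines start with 'f':
  Line 1: 'pin' -> no
  Line 2: 'bat' -> no
  Line 3: 'fun' -> MATCH
  Line 4: 'fun' -> MATCH
  Line 5: 'run' -> no
Matching lines: ['fun', 'fun']
Count: 2

2


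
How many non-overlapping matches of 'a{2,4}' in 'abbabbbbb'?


Pattern 'a{2,4}' matches between 2 and 4 consecutive a's (greedy).
String: 'abbabbbbb'
Finding runs of a's and applying greedy matching:
  Run at pos 0: 'a' (length 1)
  Run at pos 3: 'a' (length 1)
Matches: []
Count: 0

0


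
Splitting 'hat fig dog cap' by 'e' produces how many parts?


Splitting by 'e' breaks the string at each occurrence of the separator.
Text: 'hat fig dog cap'
Parts after split:
  Part 1: 'hat fig dog cap'
Total parts: 1

1


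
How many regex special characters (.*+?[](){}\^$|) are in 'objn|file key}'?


Regex special characters are: . * + ? [ ] ( ) { } \ ^ $ |
Scanning 'objn|file key}':
  pos 4: '|' -> SPECIAL
  pos 13: '}' -> SPECIAL
Special chars found: ['|', '}']
Total: 2

2


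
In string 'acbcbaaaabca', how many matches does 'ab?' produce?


Pattern 'ab?' matches 'a' optionally followed by 'b'.
String: 'acbcbaaaabca'
Scanning left to right for 'a' then checking next char:
  Match 1: 'a' (a not followed by b)
  Match 2: 'a' (a not followed by b)
  Match 3: 'a' (a not followed by b)
  Match 4: 'a' (a not followed by b)
  Match 5: 'ab' (a followed by b)
  Match 6: 'a' (a not followed by b)
Total matches: 6

6


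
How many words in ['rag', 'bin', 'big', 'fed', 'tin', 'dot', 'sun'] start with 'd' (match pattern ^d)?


Pattern ^d anchors to start of word. Check which words begin with 'd':
  'rag' -> no
  'bin' -> no
  'big' -> no
  'fed' -> no
  'tin' -> no
  'dot' -> MATCH (starts with 'd')
  'sun' -> no
Matching words: ['dot']
Count: 1

1


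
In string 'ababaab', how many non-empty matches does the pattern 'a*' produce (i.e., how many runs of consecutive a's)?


Pattern 'a*' matches zero or more a's. We want non-empty runs of consecutive a's.
String: 'ababaab'
Walking through the string to find runs of a's:
  Run 1: positions 0-0 -> 'a'
  Run 2: positions 2-2 -> 'a'
  Run 3: positions 4-5 -> 'aa'
Non-empty runs found: ['a', 'a', 'aa']
Count: 3

3


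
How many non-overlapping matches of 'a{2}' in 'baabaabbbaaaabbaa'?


Pattern 'a{2}' matches exactly 2 consecutive a's (greedy, non-overlapping).
String: 'baabaabbbaaaabbaa'
Scanning for runs of a's:
  Run at pos 1: 'aa' (length 2) -> 1 match(es)
  Run at pos 4: 'aa' (length 2) -> 1 match(es)
  Run at pos 9: 'aaaa' (length 4) -> 2 match(es)
  Run at pos 15: 'aa' (length 2) -> 1 match(es)
Matches found: ['aa', 'aa', 'aa', 'aa', 'aa']
Total: 5

5


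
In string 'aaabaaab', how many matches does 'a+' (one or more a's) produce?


Pattern 'a+' matches one or more consecutive a's.
String: 'aaabaaab'
Scanning for runs of a:
  Match 1: 'aaa' (length 3)
  Match 2: 'aaa' (length 3)
Total matches: 2

2


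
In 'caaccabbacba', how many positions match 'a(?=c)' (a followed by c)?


Lookahead 'a(?=c)' matches 'a' only when followed by 'c'.
String: 'caaccabbacba'
Checking each position where char is 'a':
  pos 1: 'a' -> no (next='a')
  pos 2: 'a' -> MATCH (next='c')
  pos 5: 'a' -> no (next='b')
  pos 8: 'a' -> MATCH (next='c')
Matching positions: [2, 8]
Count: 2

2


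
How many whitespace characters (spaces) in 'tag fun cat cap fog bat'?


\s matches whitespace characters (spaces, tabs, etc.).
Text: 'tag fun cat cap fog bat'
This text has 6 words separated by spaces.
Number of spaces = number of words - 1 = 6 - 1 = 5

5


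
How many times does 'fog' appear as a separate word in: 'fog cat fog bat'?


Scanning each word for exact match 'fog':
  Word 1: 'fog' -> MATCH
  Word 2: 'cat' -> no
  Word 3: 'fog' -> MATCH
  Word 4: 'bat' -> no
Total matches: 2

2


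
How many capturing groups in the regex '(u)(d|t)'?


To count capturing groups, count each '(' that starts a group.
Pattern: '(u)(d|t)'
Walking through the pattern:
  Position 0: '(' -> group #1
  Position 3: '(' -> group #2
Total capturing groups: 2

2


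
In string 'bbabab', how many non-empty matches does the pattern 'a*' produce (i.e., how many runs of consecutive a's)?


Pattern 'a*' matches zero or more a's. We want non-empty runs of consecutive a's.
String: 'bbabab'
Walking through the string to find runs of a's:
  Run 1: positions 2-2 -> 'a'
  Run 2: positions 4-4 -> 'a'
Non-empty runs found: ['a', 'a']
Count: 2

2


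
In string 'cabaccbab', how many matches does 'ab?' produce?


Pattern 'ab?' matches 'a' optionally followed by 'b'.
String: 'cabaccbab'
Scanning left to right for 'a' then checking next char:
  Match 1: 'ab' (a followed by b)
  Match 2: 'a' (a not followed by b)
  Match 3: 'ab' (a followed by b)
Total matches: 3

3


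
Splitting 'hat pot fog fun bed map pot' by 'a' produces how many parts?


Splitting by 'a' breaks the string at each occurrence of the separator.
Text: 'hat pot fog fun bed map pot'
Parts after split:
  Part 1: 'h'
  Part 2: 't pot fog fun bed m'
  Part 3: 'p pot'
Total parts: 3

3


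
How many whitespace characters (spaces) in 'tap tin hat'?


\s matches whitespace characters (spaces, tabs, etc.).
Text: 'tap tin hat'
This text has 3 words separated by spaces.
Number of spaces = number of words - 1 = 3 - 1 = 2

2


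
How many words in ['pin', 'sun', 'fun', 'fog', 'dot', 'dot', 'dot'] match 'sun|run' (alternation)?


Alternation 'sun|run' matches either 'sun' or 'run'.
Checking each word:
  'pin' -> no
  'sun' -> MATCH
  'fun' -> no
  'fog' -> no
  'dot' -> no
  'dot' -> no
  'dot' -> no
Matches: ['sun']
Count: 1

1


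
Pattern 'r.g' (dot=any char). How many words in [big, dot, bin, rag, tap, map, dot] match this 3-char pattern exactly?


Pattern 'r.g' means: starts with 'r', any single char, ends with 'g'.
Checking each word (must be exactly 3 chars):
  'big' (len=3): no
  'dot' (len=3): no
  'bin' (len=3): no
  'rag' (len=3): MATCH
  'tap' (len=3): no
  'map' (len=3): no
  'dot' (len=3): no
Matching words: ['rag']
Total: 1

1


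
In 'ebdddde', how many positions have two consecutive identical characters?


Looking for consecutive identical characters in 'ebdddde':
  pos 0-1: 'e' vs 'b' -> different
  pos 1-2: 'b' vs 'd' -> different
  pos 2-3: 'd' vs 'd' -> MATCH ('dd')
  pos 3-4: 'd' vs 'd' -> MATCH ('dd')
  pos 4-5: 'd' vs 'd' -> MATCH ('dd')
  pos 5-6: 'd' vs 'e' -> different
Consecutive identical pairs: ['dd', 'dd', 'dd']
Count: 3

3


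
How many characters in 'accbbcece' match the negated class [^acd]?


Negated class [^acd] matches any char NOT in {a, c, d}
Scanning 'accbbcece':
  pos 0: 'a' -> no (excluded)
  pos 1: 'c' -> no (excluded)
  pos 2: 'c' -> no (excluded)
  pos 3: 'b' -> MATCH
  pos 4: 'b' -> MATCH
  pos 5: 'c' -> no (excluded)
  pos 6: 'e' -> MATCH
  pos 7: 'c' -> no (excluded)
  pos 8: 'e' -> MATCH
Total matches: 4

4


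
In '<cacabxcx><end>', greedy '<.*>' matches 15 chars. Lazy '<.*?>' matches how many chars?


Greedy '<.*>' tries to match as MUCH as possible.
Lazy '<.*?>' tries to match as LITTLE as possible.

String: '<cacabxcx><end>'
Greedy '<.*>' starts at first '<' and extends to the LAST '>': '<cacabxcx><end>' (15 chars)
Lazy '<.*?>' starts at first '<' and stops at the FIRST '>': '<cacabxcx>' (10 chars)

10


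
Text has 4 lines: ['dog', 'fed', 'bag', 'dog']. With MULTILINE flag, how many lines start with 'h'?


With MULTILINE flag, ^ matches the start of each line.
Lines: ['dog', 'fed', 'bag', 'dog']
Checking which lines start with 'h':
  Line 1: 'dog' -> no
  Line 2: 'fed' -> no
  Line 3: 'bag' -> no
  Line 4: 'dog' -> no
Matching lines: []
Count: 0

0


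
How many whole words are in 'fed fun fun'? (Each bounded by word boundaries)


Word boundaries (\b) mark the start/end of each word.
Text: 'fed fun fun'
Splitting by whitespace:
  Word 1: 'fed'
  Word 2: 'fun'
  Word 3: 'fun'
Total whole words: 3

3


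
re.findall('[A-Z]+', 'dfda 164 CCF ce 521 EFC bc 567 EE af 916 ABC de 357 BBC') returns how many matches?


Pattern '[A-Z]+' finds one or more uppercase letters.
Text: 'dfda 164 CCF ce 521 EFC bc 567 EE af 916 ABC de 357 BBC'
Scanning for matches:
  Match 1: 'CCF'
  Match 2: 'EFC'
  Match 3: 'EE'
  Match 4: 'ABC'
  Match 5: 'BBC'
Total matches: 5

5


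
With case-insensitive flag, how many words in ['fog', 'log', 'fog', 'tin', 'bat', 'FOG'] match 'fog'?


Case-insensitive matching: compare each word's lowercase form to 'fog'.
  'fog' -> lower='fog' -> MATCH
  'log' -> lower='log' -> no
  'fog' -> lower='fog' -> MATCH
  'tin' -> lower='tin' -> no
  'bat' -> lower='bat' -> no
  'FOG' -> lower='fog' -> MATCH
Matches: ['fog', 'fog', 'FOG']
Count: 3

3


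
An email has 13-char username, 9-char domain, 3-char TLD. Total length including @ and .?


An email address has format: username@domain.tld
Username length: 13
'@' character: 1
Domain length: 9
'.' character: 1
TLD length: 3
Total = 13 + 1 + 9 + 1 + 3 = 27

27


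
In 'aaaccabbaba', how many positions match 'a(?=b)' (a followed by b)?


Lookahead 'a(?=b)' matches 'a' only when followed by 'b'.
String: 'aaaccabbaba'
Checking each position where char is 'a':
  pos 0: 'a' -> no (next='a')
  pos 1: 'a' -> no (next='a')
  pos 2: 'a' -> no (next='c')
  pos 5: 'a' -> MATCH (next='b')
  pos 8: 'a' -> MATCH (next='b')
Matching positions: [5, 8]
Count: 2

2


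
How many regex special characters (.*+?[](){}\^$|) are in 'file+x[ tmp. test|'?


Regex special characters are: . * + ? [ ] ( ) { } \ ^ $ |
Scanning 'file+x[ tmp. test|':
  pos 4: '+' -> SPECIAL
  pos 6: '[' -> SPECIAL
  pos 11: '.' -> SPECIAL
  pos 17: '|' -> SPECIAL
Special chars found: ['+', '[', '.', '|']
Total: 4

4


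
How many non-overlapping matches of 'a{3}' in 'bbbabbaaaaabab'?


Pattern 'a{3}' matches exactly 3 consecutive a's (greedy, non-overlapping).
String: 'bbbabbaaaaabab'
Scanning for runs of a's:
  Run at pos 3: 'a' (length 1) -> 0 match(es)
  Run at pos 6: 'aaaaa' (length 5) -> 1 match(es)
  Run at pos 12: 'a' (length 1) -> 0 match(es)
Matches found: ['aaa']
Total: 1

1


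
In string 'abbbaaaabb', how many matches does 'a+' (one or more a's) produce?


Pattern 'a+' matches one or more consecutive a's.
String: 'abbbaaaabb'
Scanning for runs of a:
  Match 1: 'a' (length 1)
  Match 2: 'aaaa' (length 4)
Total matches: 2

2


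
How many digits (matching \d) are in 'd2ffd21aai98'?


\d matches any digit 0-9.
Scanning 'd2ffd21aai98':
  pos 1: '2' -> DIGIT
  pos 5: '2' -> DIGIT
  pos 6: '1' -> DIGIT
  pos 10: '9' -> DIGIT
  pos 11: '8' -> DIGIT
Digits found: ['2', '2', '1', '9', '8']
Total: 5

5


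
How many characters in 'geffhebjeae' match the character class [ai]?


Character class [ai] matches any of: {a, i}
Scanning string 'geffhebjeae' character by character:
  pos 0: 'g' -> no
  pos 1: 'e' -> no
  pos 2: 'f' -> no
  pos 3: 'f' -> no
  pos 4: 'h' -> no
  pos 5: 'e' -> no
  pos 6: 'b' -> no
  pos 7: 'j' -> no
  pos 8: 'e' -> no
  pos 9: 'a' -> MATCH
  pos 10: 'e' -> no
Total matches: 1

1


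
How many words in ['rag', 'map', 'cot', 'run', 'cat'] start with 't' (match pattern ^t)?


Pattern ^t anchors to start of word. Check which words begin with 't':
  'rag' -> no
  'map' -> no
  'cot' -> no
  'run' -> no
  'cat' -> no
Matching words: []
Count: 0

0


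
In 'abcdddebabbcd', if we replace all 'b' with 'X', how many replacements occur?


re.sub('b', 'X', text) replaces every occurrence of 'b' with 'X'.
Text: 'abcdddebabbcd'
Scanning for 'b':
  pos 1: 'b' -> replacement #1
  pos 7: 'b' -> replacement #2
  pos 9: 'b' -> replacement #3
  pos 10: 'b' -> replacement #4
Total replacements: 4

4


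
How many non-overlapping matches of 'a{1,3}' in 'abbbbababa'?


Pattern 'a{1,3}' matches between 1 and 3 consecutive a's (greedy).
String: 'abbbbababa'
Finding runs of a's and applying greedy matching:
  Run at pos 0: 'a' (length 1)
  Run at pos 5: 'a' (length 1)
  Run at pos 7: 'a' (length 1)
  Run at pos 9: 'a' (length 1)
Matches: ['a', 'a', 'a', 'a']
Count: 4

4


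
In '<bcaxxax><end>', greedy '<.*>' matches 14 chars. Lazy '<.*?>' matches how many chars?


Greedy '<.*>' tries to match as MUCH as possible.
Lazy '<.*?>' tries to match as LITTLE as possible.

String: '<bcaxxax><end>'
Greedy '<.*>' starts at first '<' and extends to the LAST '>': '<bcaxxax><end>' (14 chars)
Lazy '<.*?>' starts at first '<' and stops at the FIRST '>': '<bcaxxax>' (9 chars)

9


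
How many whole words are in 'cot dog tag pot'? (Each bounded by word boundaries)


Word boundaries (\b) mark the start/end of each word.
Text: 'cot dog tag pot'
Splitting by whitespace:
  Word 1: 'cot'
  Word 2: 'dog'
  Word 3: 'tag'
  Word 4: 'pot'
Total whole words: 4

4


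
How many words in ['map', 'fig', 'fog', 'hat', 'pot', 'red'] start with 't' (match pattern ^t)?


Pattern ^t anchors to start of word. Check which words begin with 't':
  'map' -> no
  'fig' -> no
  'fog' -> no
  'hat' -> no
  'pot' -> no
  'red' -> no
Matching words: []
Count: 0

0


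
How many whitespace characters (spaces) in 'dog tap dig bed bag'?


\s matches whitespace characters (spaces, tabs, etc.).
Text: 'dog tap dig bed bag'
This text has 5 words separated by spaces.
Number of spaces = number of words - 1 = 5 - 1 = 4

4


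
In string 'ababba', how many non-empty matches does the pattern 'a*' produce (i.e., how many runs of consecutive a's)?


Pattern 'a*' matches zero or more a's. We want non-empty runs of consecutive a's.
String: 'ababba'
Walking through the string to find runs of a's:
  Run 1: positions 0-0 -> 'a'
  Run 2: positions 2-2 -> 'a'
  Run 3: positions 5-5 -> 'a'
Non-empty runs found: ['a', 'a', 'a']
Count: 3

3


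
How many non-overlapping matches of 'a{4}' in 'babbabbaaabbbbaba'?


Pattern 'a{4}' matches exactly 4 consecutive a's (greedy, non-overlapping).
String: 'babbabbaaabbbbaba'
Scanning for runs of a's:
  Run at pos 1: 'a' (length 1) -> 0 match(es)
  Run at pos 4: 'a' (length 1) -> 0 match(es)
  Run at pos 7: 'aaa' (length 3) -> 0 match(es)
  Run at pos 14: 'a' (length 1) -> 0 match(es)
  Run at pos 16: 'a' (length 1) -> 0 match(es)
Matches found: []
Total: 0

0


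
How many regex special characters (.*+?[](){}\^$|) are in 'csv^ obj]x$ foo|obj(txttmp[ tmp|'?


Regex special characters are: . * + ? [ ] ( ) { } \ ^ $ |
Scanning 'csv^ obj]x$ foo|obj(txttmp[ tmp|':
  pos 3: '^' -> SPECIAL
  pos 8: ']' -> SPECIAL
  pos 10: '$' -> SPECIAL
  pos 15: '|' -> SPECIAL
  pos 19: '(' -> SPECIAL
  pos 26: '[' -> SPECIAL
  pos 31: '|' -> SPECIAL
Special chars found: ['^', ']', '$', '|', '(', '[', '|']
Total: 7

7


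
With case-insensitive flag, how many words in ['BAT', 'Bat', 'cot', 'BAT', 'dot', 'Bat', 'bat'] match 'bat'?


Case-insensitive matching: compare each word's lowercase form to 'bat'.
  'BAT' -> lower='bat' -> MATCH
  'Bat' -> lower='bat' -> MATCH
  'cot' -> lower='cot' -> no
  'BAT' -> lower='bat' -> MATCH
  'dot' -> lower='dot' -> no
  'Bat' -> lower='bat' -> MATCH
  'bat' -> lower='bat' -> MATCH
Matches: ['BAT', 'Bat', 'BAT', 'Bat', 'bat']
Count: 5

5


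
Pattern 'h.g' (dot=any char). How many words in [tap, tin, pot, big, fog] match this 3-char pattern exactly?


Pattern 'h.g' means: starts with 'h', any single char, ends with 'g'.
Checking each word (must be exactly 3 chars):
  'tap' (len=3): no
  'tin' (len=3): no
  'pot' (len=3): no
  'big' (len=3): no
  'fog' (len=3): no
Matching words: []
Total: 0

0


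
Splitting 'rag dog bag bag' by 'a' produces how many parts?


Splitting by 'a' breaks the string at each occurrence of the separator.
Text: 'rag dog bag bag'
Parts after split:
  Part 1: 'r'
  Part 2: 'g dog b'
  Part 3: 'g b'
  Part 4: 'g'
Total parts: 4

4


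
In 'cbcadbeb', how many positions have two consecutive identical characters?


Looking for consecutive identical characters in 'cbcadbeb':
  pos 0-1: 'c' vs 'b' -> different
  pos 1-2: 'b' vs 'c' -> different
  pos 2-3: 'c' vs 'a' -> different
  pos 3-4: 'a' vs 'd' -> different
  pos 4-5: 'd' vs 'b' -> different
  pos 5-6: 'b' vs 'e' -> different
  pos 6-7: 'e' vs 'b' -> different
Consecutive identical pairs: []
Count: 0

0


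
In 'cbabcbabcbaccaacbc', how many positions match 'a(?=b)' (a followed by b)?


Lookahead 'a(?=b)' matches 'a' only when followed by 'b'.
String: 'cbabcbabcbaccaacbc'
Checking each position where char is 'a':
  pos 2: 'a' -> MATCH (next='b')
  pos 6: 'a' -> MATCH (next='b')
  pos 10: 'a' -> no (next='c')
  pos 13: 'a' -> no (next='a')
  pos 14: 'a' -> no (next='c')
Matching positions: [2, 6]
Count: 2

2


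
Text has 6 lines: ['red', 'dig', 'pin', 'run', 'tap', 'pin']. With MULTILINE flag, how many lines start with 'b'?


With MULTILINE flag, ^ matches the start of each line.
Lines: ['red', 'dig', 'pin', 'run', 'tap', 'pin']
Checking which lines start with 'b':
  Line 1: 'red' -> no
  Line 2: 'dig' -> no
  Line 3: 'pin' -> no
  Line 4: 'run' -> no
  Line 5: 'tap' -> no
  Line 6: 'pin' -> no
Matching lines: []
Count: 0

0


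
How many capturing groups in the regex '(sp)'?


To count capturing groups, count each '(' that starts a group.
Pattern: '(sp)'
Walking through the pattern:
  Position 0: '(' -> group #1
Total capturing groups: 1

1


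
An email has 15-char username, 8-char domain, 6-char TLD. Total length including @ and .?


An email address has format: username@domain.tld
Username length: 15
'@' character: 1
Domain length: 8
'.' character: 1
TLD length: 6
Total = 15 + 1 + 8 + 1 + 6 = 31

31


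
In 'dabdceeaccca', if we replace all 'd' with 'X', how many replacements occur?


re.sub('d', 'X', text) replaces every occurrence of 'd' with 'X'.
Text: 'dabdceeaccca'
Scanning for 'd':
  pos 0: 'd' -> replacement #1
  pos 3: 'd' -> replacement #2
Total replacements: 2

2


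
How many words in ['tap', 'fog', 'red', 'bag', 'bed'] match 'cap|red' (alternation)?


Alternation 'cap|red' matches either 'cap' or 'red'.
Checking each word:
  'tap' -> no
  'fog' -> no
  'red' -> MATCH
  'bag' -> no
  'bed' -> no
Matches: ['red']
Count: 1

1


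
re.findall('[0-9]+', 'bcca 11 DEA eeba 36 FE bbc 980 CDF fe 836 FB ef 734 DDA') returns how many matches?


Pattern '[0-9]+' finds one or more digits.
Text: 'bcca 11 DEA eeba 36 FE bbc 980 CDF fe 836 FB ef 734 DDA'
Scanning for matches:
  Match 1: '11'
  Match 2: '36'
  Match 3: '980'
  Match 4: '836'
  Match 5: '734'
Total matches: 5

5


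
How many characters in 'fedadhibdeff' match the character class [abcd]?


Character class [abcd] matches any of: {a, b, c, d}
Scanning string 'fedadhibdeff' character by character:
  pos 0: 'f' -> no
  pos 1: 'e' -> no
  pos 2: 'd' -> MATCH
  pos 3: 'a' -> MATCH
  pos 4: 'd' -> MATCH
  pos 5: 'h' -> no
  pos 6: 'i' -> no
  pos 7: 'b' -> MATCH
  pos 8: 'd' -> MATCH
  pos 9: 'e' -> no
  pos 10: 'f' -> no
  pos 11: 'f' -> no
Total matches: 5

5


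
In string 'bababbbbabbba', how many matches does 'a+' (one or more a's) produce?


Pattern 'a+' matches one or more consecutive a's.
String: 'bababbbbabbba'
Scanning for runs of a:
  Match 1: 'a' (length 1)
  Match 2: 'a' (length 1)
  Match 3: 'a' (length 1)
  Match 4: 'a' (length 1)
Total matches: 4

4


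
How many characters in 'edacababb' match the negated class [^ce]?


Negated class [^ce] matches any char NOT in {c, e}
Scanning 'edacababb':
  pos 0: 'e' -> no (excluded)
  pos 1: 'd' -> MATCH
  pos 2: 'a' -> MATCH
  pos 3: 'c' -> no (excluded)
  pos 4: 'a' -> MATCH
  pos 5: 'b' -> MATCH
  pos 6: 'a' -> MATCH
  pos 7: 'b' -> MATCH
  pos 8: 'b' -> MATCH
Total matches: 7

7


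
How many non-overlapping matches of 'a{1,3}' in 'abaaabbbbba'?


Pattern 'a{1,3}' matches between 1 and 3 consecutive a's (greedy).
String: 'abaaabbbbba'
Finding runs of a's and applying greedy matching:
  Run at pos 0: 'a' (length 1)
  Run at pos 2: 'aaa' (length 3)
  Run at pos 10: 'a' (length 1)
Matches: ['a', 'aaa', 'a']
Count: 3

3


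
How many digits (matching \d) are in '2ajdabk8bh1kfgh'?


\d matches any digit 0-9.
Scanning '2ajdabk8bh1kfgh':
  pos 0: '2' -> DIGIT
  pos 7: '8' -> DIGIT
  pos 10: '1' -> DIGIT
Digits found: ['2', '8', '1']
Total: 3

3


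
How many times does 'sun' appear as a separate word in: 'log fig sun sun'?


Scanning each word for exact match 'sun':
  Word 1: 'log' -> no
  Word 2: 'fig' -> no
  Word 3: 'sun' -> MATCH
  Word 4: 'sun' -> MATCH
Total matches: 2

2


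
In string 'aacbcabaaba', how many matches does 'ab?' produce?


Pattern 'ab?' matches 'a' optionally followed by 'b'.
String: 'aacbcabaaba'
Scanning left to right for 'a' then checking next char:
  Match 1: 'a' (a not followed by b)
  Match 2: 'a' (a not followed by b)
  Match 3: 'ab' (a followed by b)
  Match 4: 'a' (a not followed by b)
  Match 5: 'ab' (a followed by b)
  Match 6: 'a' (a not followed by b)
Total matches: 6

6


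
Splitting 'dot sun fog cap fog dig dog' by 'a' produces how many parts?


Splitting by 'a' breaks the string at each occurrence of the separator.
Text: 'dot sun fog cap fog dig dog'
Parts after split:
  Part 1: 'dot sun fog c'
  Part 2: 'p fog dig dog'
Total parts: 2

2
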